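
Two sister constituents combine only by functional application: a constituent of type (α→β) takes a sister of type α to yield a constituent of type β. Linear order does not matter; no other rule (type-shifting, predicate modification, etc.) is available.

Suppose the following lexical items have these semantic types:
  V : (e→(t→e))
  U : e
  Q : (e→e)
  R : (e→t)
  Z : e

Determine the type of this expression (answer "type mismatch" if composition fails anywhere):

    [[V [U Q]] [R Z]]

e

[U Q]: Q is (e→e), U is e; result e.
[V [U Q]]: V is (e→(t→e)), [U Q] is e; result (t→e).
[R Z]: R is (e→t), Z is e; result t.
[[V [U Q]] [R Z]]: [V [U Q]] is (t→e), [R Z] is t; result e.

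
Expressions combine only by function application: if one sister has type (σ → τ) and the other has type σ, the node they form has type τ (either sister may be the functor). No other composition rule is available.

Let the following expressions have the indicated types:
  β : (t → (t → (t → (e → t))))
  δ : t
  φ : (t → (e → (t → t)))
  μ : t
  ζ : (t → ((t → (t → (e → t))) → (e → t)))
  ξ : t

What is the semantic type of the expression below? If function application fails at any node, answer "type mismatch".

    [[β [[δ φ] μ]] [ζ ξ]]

type mismatch

[δ φ] — φ of type (t → (e → (t → t))) combines with δ of type t: type (e → (t → t)).
At [[δ φ] μ]: neither (e → (t → t)) nor t can take the other as argument; the node is ill-typed.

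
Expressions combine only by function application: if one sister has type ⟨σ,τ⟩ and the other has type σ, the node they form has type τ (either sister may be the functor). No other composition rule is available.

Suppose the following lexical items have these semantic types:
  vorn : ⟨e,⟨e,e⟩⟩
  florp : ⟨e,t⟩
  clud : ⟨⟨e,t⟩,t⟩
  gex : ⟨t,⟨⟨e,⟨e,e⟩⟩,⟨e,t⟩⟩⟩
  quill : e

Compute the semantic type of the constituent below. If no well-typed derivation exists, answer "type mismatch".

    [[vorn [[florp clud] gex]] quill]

[florp clud]: functor clud : ⟨⟨e,t⟩,t⟩, argument florp : ⟨e,t⟩; result t.
[[florp clud] gex]: functor gex : ⟨t,⟨⟨e,⟨e,e⟩⟩,⟨e,t⟩⟩⟩, argument [florp clud] : t; result ⟨⟨e,⟨e,e⟩⟩,⟨e,t⟩⟩.
[vorn [[florp clud] gex]]: functor [[florp clud] gex] : ⟨⟨e,⟨e,e⟩⟩,⟨e,t⟩⟩, argument vorn : ⟨e,⟨e,e⟩⟩; result ⟨e,t⟩.
[[vorn [[florp clud] gex]] quill]: functor [vorn [[florp clud] gex]] : ⟨e,t⟩, argument quill : e; result t.

t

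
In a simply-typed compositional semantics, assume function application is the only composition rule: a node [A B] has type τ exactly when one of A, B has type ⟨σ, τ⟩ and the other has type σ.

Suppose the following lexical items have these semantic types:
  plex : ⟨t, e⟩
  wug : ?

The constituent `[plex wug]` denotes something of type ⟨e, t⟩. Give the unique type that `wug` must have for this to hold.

⟨⟨t, e⟩, ⟨e, t⟩⟩

[plex wug] must have type ⟨e, t⟩. The sister plex has type ⟨t, e⟩; that is not a function onto ⟨e, t⟩, so wug must be the functor, of type ⟨⟨t, e⟩, ⟨e, t⟩⟩.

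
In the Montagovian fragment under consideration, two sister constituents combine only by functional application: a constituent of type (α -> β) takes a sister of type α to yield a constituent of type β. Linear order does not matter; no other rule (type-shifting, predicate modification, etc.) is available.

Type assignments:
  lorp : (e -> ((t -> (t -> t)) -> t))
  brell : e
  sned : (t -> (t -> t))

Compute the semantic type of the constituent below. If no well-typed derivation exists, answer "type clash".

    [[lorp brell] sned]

At [lorp brell], lorp : (e -> ((t -> (t -> t)) -> t)) takes brell : e, giving ((t -> (t -> t)) -> t).
At [[lorp brell] sned], [lorp brell] : ((t -> (t -> t)) -> t) takes sned : (t -> (t -> t)), giving t.

t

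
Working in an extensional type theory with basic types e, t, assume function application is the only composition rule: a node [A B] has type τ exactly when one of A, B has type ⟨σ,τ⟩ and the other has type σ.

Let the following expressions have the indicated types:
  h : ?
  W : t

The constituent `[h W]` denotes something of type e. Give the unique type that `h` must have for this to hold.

[h W] must have type e. The sister W has type t; that is not a function onto e, so h must be the functor, of type ⟨t,e⟩.

⟨t,e⟩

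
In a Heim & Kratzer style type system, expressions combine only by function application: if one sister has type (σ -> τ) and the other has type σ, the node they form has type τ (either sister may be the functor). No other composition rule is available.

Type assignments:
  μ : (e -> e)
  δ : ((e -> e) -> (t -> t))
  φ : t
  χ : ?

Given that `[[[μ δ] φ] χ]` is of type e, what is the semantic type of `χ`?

[[[μ δ] φ] χ] must have type e. The sister [[μ δ] φ] has type t; that is not a function onto e, so χ must be the functor, of type (t -> e).

(t -> e)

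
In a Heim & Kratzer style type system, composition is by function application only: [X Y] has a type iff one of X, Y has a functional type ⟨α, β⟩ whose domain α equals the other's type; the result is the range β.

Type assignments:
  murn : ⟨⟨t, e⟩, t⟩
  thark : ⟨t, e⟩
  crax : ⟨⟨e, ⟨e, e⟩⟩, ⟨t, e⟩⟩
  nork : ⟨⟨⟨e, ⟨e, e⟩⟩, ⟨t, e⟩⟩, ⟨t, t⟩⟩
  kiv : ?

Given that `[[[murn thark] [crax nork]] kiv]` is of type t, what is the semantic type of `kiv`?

⟨t, t⟩

[[[murn thark] [crax nork]] kiv] is required to be t. [[murn thark] [crax nork]] : t cannot yield t as functor, so kiv : ⟨t, t⟩.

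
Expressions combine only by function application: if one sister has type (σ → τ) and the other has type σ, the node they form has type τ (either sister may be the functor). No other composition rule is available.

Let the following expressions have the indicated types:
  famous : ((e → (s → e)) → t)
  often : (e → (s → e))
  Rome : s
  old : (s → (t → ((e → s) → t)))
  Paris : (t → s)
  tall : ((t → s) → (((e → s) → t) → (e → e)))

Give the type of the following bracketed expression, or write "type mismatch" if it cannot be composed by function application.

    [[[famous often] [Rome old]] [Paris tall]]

(e → e)

[famous often] — famous of type ((e → (s → e)) → t) combines with often of type (e → (s → e)): type t.
[Rome old] — old of type (s → (t → ((e → s) → t))) combines with Rome of type s: type (t → ((e → s) → t)).
[[famous often] [Rome old]] — [Rome old] of type (t → ((e → s) → t)) combines with [famous often] of type t: type ((e → s) → t).
[Paris tall] — tall of type ((t → s) → (((e → s) → t) → (e → e))) combines with Paris of type (t → s): type (((e → s) → t) → (e → e)).
[[[famous often] [Rome old]] [Paris tall]] — [Paris tall] of type (((e → s) → t) → (e → e)) combines with [[famous often] [Rome old]] of type ((e → s) → t): type (e → e).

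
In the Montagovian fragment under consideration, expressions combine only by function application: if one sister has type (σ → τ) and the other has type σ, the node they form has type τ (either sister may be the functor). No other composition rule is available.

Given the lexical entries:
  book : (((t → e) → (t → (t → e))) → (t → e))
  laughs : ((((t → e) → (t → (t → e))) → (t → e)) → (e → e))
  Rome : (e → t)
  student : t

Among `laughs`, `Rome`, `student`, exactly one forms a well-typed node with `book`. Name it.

laughs — combines: laughs : ((((t → e) → (t → (t → e))) → (t → e)) → (e → e)) takes book : (((t → e) → (t → (t → e))) → (t → e)) as argument, giving (e → e).
Rome : (e → t) — does not combine with book.
student : t — does not combine with book.

laughs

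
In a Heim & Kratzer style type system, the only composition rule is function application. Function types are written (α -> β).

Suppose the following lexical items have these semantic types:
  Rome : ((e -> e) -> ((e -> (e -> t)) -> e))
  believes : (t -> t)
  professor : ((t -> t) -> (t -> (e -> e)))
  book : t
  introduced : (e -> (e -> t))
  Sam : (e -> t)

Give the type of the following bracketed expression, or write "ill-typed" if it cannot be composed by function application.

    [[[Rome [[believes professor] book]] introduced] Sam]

t

[believes professor]: functor professor : ((t -> t) -> (t -> (e -> e))), argument believes : (t -> t); result (t -> (e -> e)).
[[believes professor] book]: functor [believes professor] : (t -> (e -> e)), argument book : t; result (e -> e).
[Rome [[believes professor] book]]: functor Rome : ((e -> e) -> ((e -> (e -> t)) -> e)), argument [[believes professor] book] : (e -> e); result ((e -> (e -> t)) -> e).
[[Rome [[believes professor] book]] introduced]: functor [Rome [[believes professor] book]] : ((e -> (e -> t)) -> e), argument introduced : (e -> (e -> t)); result e.
[[[Rome [[believes professor] book]] introduced] Sam]: functor Sam : (e -> t), argument [[Rome [[believes professor] book]] introduced] : e; result t.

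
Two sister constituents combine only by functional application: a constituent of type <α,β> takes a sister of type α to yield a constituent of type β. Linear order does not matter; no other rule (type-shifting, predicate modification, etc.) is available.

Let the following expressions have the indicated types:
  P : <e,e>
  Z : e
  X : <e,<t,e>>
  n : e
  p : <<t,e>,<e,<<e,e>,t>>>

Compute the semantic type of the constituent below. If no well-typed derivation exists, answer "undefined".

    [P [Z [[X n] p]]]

t

[X n]: functor X : <e,<t,e>>, argument n : e; result <t,e>.
[[X n] p]: functor p : <<t,e>,<e,<<e,e>,t>>>, argument [X n] : <t,e>; result <e,<<e,e>,t>>.
[Z [[X n] p]]: functor [[X n] p] : <e,<<e,e>,t>>, argument Z : e; result <<e,e>,t>.
[P [Z [[X n] p]]]: functor [Z [[X n] p]] : <<e,e>,t>, argument P : <e,e>; result t.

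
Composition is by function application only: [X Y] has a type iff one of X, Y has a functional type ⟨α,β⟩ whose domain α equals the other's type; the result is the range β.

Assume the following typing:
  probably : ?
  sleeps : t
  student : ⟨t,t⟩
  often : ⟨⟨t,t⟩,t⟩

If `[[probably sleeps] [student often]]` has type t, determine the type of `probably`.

For [[probably sleeps] [student often]] to have type t with [student often] of type t, [probably sleeps] must be the function: [probably sleeps] : ⟨t,t⟩.
For [probably sleeps] to have type ⟨t,t⟩ with sleeps of type t, probably must be the function: probably : ⟨t,⟨t,t⟩⟩.

⟨t,⟨t,t⟩⟩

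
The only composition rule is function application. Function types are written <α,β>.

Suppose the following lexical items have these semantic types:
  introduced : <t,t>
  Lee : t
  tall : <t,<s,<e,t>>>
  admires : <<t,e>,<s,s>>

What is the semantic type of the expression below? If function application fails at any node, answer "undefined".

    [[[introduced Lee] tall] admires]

undefined

[introduced Lee]: introduced is <t,t>, Lee is t; result t.
[[introduced Lee] tall]: tall is <t,<s,<e,t>>>, [introduced Lee] is t; result <s,<e,t>>.
[[[introduced Lee] tall] admires]: <s,<e,t>> and <<t,e>,<s,s>> cannot combine by function application — type clash.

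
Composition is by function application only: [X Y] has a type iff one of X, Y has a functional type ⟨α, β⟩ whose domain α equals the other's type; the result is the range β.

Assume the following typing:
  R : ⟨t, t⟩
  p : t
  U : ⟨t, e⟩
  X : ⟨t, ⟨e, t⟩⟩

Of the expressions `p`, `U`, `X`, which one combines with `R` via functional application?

p

p — combines: R : ⟨t, t⟩ takes p : t as argument, giving t.
U : ⟨t, e⟩ — no; R wants t, and U wants t.
X : ⟨t, ⟨e, t⟩⟩ — no; R wants t, and X wants t.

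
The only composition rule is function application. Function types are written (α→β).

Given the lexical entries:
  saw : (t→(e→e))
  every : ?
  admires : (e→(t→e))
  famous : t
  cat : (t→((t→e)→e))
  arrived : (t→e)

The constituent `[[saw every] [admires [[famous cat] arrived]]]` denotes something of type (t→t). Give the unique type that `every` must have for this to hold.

[[saw every] [admires [[famous cat] arrived]]] must have type (t→t). The sister [admires [[famous cat] arrived]] has type (t→e); that is not a function onto (t→t), so [saw every] must be the functor, of type ((t→e)→(t→t)).
[saw every] must have type ((t→e)→(t→t)). The sister saw has type (t→(e→e)); that is not a function onto ((t→e)→(t→t)), so every must be the functor, of type ((t→(e→e))→((t→e)→(t→t))).

((t→(e→e))→((t→e)→(t→t)))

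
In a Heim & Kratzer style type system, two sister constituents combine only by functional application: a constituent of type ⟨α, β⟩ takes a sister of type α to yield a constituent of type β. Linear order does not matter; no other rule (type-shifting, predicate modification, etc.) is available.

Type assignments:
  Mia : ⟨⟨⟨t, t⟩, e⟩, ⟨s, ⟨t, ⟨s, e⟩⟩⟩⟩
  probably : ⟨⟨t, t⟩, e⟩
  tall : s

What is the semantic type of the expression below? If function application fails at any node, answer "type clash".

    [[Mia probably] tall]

[Mia probably]: functor Mia : ⟨⟨⟨t, t⟩, e⟩, ⟨s, ⟨t, ⟨s, e⟩⟩⟩⟩, argument probably : ⟨⟨t, t⟩, e⟩; result ⟨s, ⟨t, ⟨s, e⟩⟩⟩.
[[Mia probably] tall]: functor [Mia probably] : ⟨s, ⟨t, ⟨s, e⟩⟩⟩, argument tall : s; result ⟨t, ⟨s, e⟩⟩.

⟨t, ⟨s, e⟩⟩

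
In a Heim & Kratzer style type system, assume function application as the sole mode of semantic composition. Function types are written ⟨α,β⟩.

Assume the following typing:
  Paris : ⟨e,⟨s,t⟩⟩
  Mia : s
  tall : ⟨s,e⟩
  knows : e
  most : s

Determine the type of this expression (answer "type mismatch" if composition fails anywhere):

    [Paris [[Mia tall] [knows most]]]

At [Mia tall], tall : ⟨s,e⟩ takes Mia : s, giving e.
[knows most]: e with s — neither is a function whose domain matches the other; composition fails here.

type mismatch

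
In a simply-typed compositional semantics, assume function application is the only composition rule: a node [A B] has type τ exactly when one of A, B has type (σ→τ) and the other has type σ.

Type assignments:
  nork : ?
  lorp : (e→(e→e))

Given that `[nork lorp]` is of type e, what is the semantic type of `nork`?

((e→(e→e))→e)

For [nork lorp] to have type e with lorp of type (e→(e→e)), nork must be the function: nork : ((e→(e→e))→e).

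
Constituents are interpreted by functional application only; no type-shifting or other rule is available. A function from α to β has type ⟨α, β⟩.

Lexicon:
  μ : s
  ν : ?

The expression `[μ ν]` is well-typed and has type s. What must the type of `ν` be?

⟨s, s⟩

[μ ν] is required to be s. μ : s cannot yield s as functor, so ν : ⟨s, s⟩.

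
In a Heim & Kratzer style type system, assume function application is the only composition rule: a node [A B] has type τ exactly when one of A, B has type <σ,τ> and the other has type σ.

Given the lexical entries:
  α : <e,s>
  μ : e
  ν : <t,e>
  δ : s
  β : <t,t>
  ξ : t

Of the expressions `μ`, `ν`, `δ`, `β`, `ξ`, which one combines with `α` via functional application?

μ — combines: α : <e,s> takes μ : e as argument, giving s.
ν : <t,e> — no; α wants e, and ν wants t.
δ : s — no; α wants e, and δ wants nothing (atomic).
β : <t,t> — no; α wants e, and β wants t.
ξ : t — no; α wants e, and ξ wants nothing (atomic).

μ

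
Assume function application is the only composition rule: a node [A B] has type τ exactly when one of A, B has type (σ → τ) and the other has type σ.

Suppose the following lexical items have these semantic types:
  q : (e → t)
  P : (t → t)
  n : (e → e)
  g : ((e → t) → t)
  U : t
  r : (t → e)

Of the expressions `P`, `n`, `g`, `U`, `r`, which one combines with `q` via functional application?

g

P : (t → t) — does not combine with q.
n : (e → e) — does not combine with q.
g — combines: g : ((e → t) → t) takes q : (e → t) as argument, giving t.
U : t — does not combine with q.
r : (t → e) — does not combine with q.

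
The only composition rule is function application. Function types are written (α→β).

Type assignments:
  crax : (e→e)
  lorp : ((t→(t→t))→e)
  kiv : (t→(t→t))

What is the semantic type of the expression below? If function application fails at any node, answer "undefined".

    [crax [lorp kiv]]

e

[lorp kiv] — lorp of type ((t→(t→t))→e) combines with kiv of type (t→(t→t)): type e.
[crax [lorp kiv]] — crax of type (e→e) combines with [lorp kiv] of type e: type e.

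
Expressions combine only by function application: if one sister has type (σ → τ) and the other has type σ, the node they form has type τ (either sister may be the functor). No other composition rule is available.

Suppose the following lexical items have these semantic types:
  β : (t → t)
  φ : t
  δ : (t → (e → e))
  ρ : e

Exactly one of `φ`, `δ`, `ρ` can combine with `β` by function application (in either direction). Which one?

φ — combines: β : (t → t) takes φ : t as argument, giving t.
δ : (t → (e → e)) — neither side's domain matches the other.
ρ : e — neither side's domain matches the other.

φ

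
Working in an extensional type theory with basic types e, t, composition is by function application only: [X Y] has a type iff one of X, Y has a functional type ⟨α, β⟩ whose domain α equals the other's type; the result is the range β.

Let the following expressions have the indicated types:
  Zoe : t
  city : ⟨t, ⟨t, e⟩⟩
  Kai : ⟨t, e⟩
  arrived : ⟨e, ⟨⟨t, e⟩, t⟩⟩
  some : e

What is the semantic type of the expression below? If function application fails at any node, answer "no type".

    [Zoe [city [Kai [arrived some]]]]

e

[arrived some]: functor arrived : ⟨e, ⟨⟨t, e⟩, t⟩⟩, argument some : e; result ⟨⟨t, e⟩, t⟩.
[Kai [arrived some]]: functor [arrived some] : ⟨⟨t, e⟩, t⟩, argument Kai : ⟨t, e⟩; result t.
[city [Kai [arrived some]]]: functor city : ⟨t, ⟨t, e⟩⟩, argument [Kai [arrived some]] : t; result ⟨t, e⟩.
[Zoe [city [Kai [arrived some]]]]: functor [city [Kai [arrived some]]] : ⟨t, e⟩, argument Zoe : t; result e.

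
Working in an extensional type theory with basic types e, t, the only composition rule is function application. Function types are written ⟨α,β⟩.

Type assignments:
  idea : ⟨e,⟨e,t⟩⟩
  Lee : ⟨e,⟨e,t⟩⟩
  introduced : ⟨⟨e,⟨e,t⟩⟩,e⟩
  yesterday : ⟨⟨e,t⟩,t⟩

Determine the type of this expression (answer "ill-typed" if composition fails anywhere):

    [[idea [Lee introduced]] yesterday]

At [Lee introduced], introduced : ⟨⟨e,⟨e,t⟩⟩,e⟩ takes Lee : ⟨e,⟨e,t⟩⟩, giving e.
At [idea [Lee introduced]], idea : ⟨e,⟨e,t⟩⟩ takes [Lee introduced] : e, giving ⟨e,t⟩.
At [[idea [Lee introduced]] yesterday], yesterday : ⟨⟨e,t⟩,t⟩ takes [idea [Lee introduced]] : ⟨e,t⟩, giving t.

t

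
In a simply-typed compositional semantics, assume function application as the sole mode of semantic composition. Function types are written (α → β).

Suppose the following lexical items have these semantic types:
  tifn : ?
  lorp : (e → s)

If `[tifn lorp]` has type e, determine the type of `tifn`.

At [tifn lorp] (required: e): lorp is (e → s), which is not a function with range e; hence tifn is the functor — type ((e → s) → e).

((e → s) → e)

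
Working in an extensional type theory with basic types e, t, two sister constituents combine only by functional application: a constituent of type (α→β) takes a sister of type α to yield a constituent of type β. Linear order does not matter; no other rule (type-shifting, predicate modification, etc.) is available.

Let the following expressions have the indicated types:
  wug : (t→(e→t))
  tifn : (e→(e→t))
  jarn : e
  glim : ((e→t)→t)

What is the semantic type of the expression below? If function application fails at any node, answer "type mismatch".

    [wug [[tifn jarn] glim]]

(e→t)

[tifn jarn]: (e→(e→t)) applied to e yields (e→t).
[[tifn jarn] glim]: ((e→t)→t) applied to (e→t) yields t.
[wug [[tifn jarn] glim]]: (t→(e→t)) applied to t yields (e→t).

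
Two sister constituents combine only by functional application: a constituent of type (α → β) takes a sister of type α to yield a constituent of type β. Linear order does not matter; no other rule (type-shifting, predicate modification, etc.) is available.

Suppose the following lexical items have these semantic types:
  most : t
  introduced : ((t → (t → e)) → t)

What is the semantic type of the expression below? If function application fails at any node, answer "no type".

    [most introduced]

no type

[most introduced]: t and ((t → (t → e)) → t) cannot combine by function application — type clash.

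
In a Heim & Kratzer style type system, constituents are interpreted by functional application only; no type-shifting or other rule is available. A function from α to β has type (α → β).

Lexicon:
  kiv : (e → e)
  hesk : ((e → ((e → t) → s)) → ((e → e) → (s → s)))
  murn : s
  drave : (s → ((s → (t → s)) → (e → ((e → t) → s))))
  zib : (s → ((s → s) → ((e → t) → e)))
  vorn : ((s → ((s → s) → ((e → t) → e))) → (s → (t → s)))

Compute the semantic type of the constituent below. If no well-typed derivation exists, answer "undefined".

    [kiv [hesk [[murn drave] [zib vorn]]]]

[murn drave] — drave of type (s → ((s → (t → s)) → (e → ((e → t) → s)))) combines with murn of type s: type ((s → (t → s)) → (e → ((e → t) → s))).
[zib vorn] — vorn of type ((s → ((s → s) → ((e → t) → e))) → (s → (t → s))) combines with zib of type (s → ((s → s) → ((e → t) → e))): type (s → (t → s)).
[[murn drave] [zib vorn]] — [murn drave] of type ((s → (t → s)) → (e → ((e → t) → s))) combines with [zib vorn] of type (s → (t → s)): type (e → ((e → t) → s)).
[hesk [[murn drave] [zib vorn]]] — hesk of type ((e → ((e → t) → s)) → ((e → e) → (s → s))) combines with [[murn drave] [zib vorn]] of type (e → ((e → t) → s)): type ((e → e) → (s → s)).
[kiv [hesk [[murn drave] [zib vorn]]]] — [hesk [[murn drave] [zib vorn]]] of type ((e → e) → (s → s)) combines with kiv of type (e → e): type (s → s).

(s → s)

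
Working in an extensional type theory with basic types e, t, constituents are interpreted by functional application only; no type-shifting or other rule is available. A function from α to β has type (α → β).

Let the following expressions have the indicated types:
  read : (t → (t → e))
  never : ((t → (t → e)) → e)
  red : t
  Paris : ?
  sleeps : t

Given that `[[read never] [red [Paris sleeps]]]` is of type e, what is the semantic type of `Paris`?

For [[read never] [red [Paris sleeps]]] to have type e with [read never] of type e, [red [Paris sleeps]] must be the function: [red [Paris sleeps]] : (e → e).
For [red [Paris sleeps]] to have type (e → e) with red of type t, [Paris sleeps] must be the function: [Paris sleeps] : (t → (e → e)).
For [Paris sleeps] to have type (t → (e → e)) with sleeps of type t, Paris must be the function: Paris : (t → (t → (e → e))).

(t → (t → (e → e)))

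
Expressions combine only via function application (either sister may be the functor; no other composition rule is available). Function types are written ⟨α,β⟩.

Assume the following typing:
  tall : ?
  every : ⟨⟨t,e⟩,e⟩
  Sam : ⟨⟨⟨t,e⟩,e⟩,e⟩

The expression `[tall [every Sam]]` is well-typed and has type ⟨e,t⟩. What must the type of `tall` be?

⟨e,⟨e,t⟩⟩

[tall [every Sam]] is required to be ⟨e,t⟩. [every Sam] : e cannot yield ⟨e,t⟩ as functor, so tall : ⟨e,⟨e,t⟩⟩.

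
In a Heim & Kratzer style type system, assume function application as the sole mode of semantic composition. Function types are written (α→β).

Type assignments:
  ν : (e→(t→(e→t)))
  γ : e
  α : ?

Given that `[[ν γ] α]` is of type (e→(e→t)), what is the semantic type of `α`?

((t→(e→t))→(e→(e→t)))

[[ν γ] α] must have type (e→(e→t)). The sister [ν γ] has type (t→(e→t)); that is not a function onto (e→(e→t)), so α must be the functor, of type ((t→(e→t))→(e→(e→t))).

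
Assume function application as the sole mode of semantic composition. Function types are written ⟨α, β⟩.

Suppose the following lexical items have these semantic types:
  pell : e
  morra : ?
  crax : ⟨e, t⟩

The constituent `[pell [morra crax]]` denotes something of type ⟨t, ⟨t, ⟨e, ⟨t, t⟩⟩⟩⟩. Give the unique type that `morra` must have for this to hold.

For [pell [morra crax]] to have type ⟨t, ⟨t, ⟨e, ⟨t, t⟩⟩⟩⟩ with pell of type e, [morra crax] must be the function: [morra crax] : ⟨e, ⟨t, ⟨t, ⟨e, ⟨t, t⟩⟩⟩⟩⟩.
For [morra crax] to have type ⟨e, ⟨t, ⟨t, ⟨e, ⟨t, t⟩⟩⟩⟩⟩ with crax of type ⟨e, t⟩, morra must be the function: morra : ⟨⟨e, t⟩, ⟨e, ⟨t, ⟨t, ⟨e, ⟨t, t⟩⟩⟩⟩⟩⟩.

⟨⟨e, t⟩, ⟨e, ⟨t, ⟨t, ⟨e, ⟨t, t⟩⟩⟩⟩⟩⟩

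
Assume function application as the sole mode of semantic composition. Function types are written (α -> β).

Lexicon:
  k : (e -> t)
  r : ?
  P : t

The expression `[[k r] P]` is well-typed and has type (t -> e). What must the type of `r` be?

((e -> t) -> (t -> (t -> e)))

[[k r] P] must have type (t -> e). The sister P has type t; that is not a function onto (t -> e), so [k r] must be the functor, of type (t -> (t -> e)).
[k r] must have type (t -> (t -> e)). The sister k has type (e -> t); that is not a function onto (t -> (t -> e)), so r must be the functor, of type ((e -> t) -> (t -> (t -> e))).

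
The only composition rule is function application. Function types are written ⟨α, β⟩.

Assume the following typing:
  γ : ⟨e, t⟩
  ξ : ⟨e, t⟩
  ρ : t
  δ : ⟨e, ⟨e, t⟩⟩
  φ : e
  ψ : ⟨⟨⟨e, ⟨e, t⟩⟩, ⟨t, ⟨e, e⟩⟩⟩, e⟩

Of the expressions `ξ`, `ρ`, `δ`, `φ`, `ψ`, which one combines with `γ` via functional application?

φ

ξ : ⟨e, t⟩ — does not combine with γ.
ρ : t — does not combine with γ.
δ : ⟨e, ⟨e, t⟩⟩ — does not combine with γ.
φ — combines: γ : ⟨e, t⟩ takes φ : e as argument, giving t.
ψ : ⟨⟨⟨e, ⟨e, t⟩⟩, ⟨t, ⟨e, e⟩⟩⟩, e⟩ — does not combine with γ.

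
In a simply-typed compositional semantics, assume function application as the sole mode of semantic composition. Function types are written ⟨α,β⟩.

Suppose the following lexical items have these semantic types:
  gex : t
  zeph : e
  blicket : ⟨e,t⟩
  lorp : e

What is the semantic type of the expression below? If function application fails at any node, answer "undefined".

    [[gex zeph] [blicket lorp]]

[gex zeph]: t with e — neither is a function whose domain matches the other; composition fails here.

undefined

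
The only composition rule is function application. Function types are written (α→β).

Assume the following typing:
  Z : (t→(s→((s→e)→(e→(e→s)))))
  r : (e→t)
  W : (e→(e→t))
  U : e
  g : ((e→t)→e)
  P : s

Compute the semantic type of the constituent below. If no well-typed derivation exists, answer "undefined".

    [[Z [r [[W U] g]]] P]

((s→e)→(e→(e→s)))

[W U]: functor W : (e→(e→t)), argument U : e; result (e→t).
[[W U] g]: functor g : ((e→t)→e), argument [W U] : (e→t); result e.
[r [[W U] g]]: functor r : (e→t), argument [[W U] g] : e; result t.
[Z [r [[W U] g]]]: functor Z : (t→(s→((s→e)→(e→(e→s))))), argument [r [[W U] g]] : t; result (s→((s→e)→(e→(e→s)))).
[[Z [r [[W U] g]]] P]: functor [Z [r [[W U] g]]] : (s→((s→e)→(e→(e→s)))), argument P : s; result ((s→e)→(e→(e→s))).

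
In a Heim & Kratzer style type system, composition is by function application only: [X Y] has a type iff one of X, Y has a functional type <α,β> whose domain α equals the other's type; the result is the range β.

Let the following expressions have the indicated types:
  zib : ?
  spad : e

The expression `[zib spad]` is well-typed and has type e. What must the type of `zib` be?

[zib spad] must have type e. The sister spad has type e; that is not a function onto e, so zib must be the functor, of type <e,e>.

<e,e>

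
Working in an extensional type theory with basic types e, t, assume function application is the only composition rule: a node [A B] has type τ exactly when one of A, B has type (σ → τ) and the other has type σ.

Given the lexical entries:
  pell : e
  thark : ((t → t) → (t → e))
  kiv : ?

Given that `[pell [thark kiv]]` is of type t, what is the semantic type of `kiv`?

For [pell [thark kiv]] to have type t with pell of type e, [thark kiv] must be the function: [thark kiv] : (e → t).
For [thark kiv] to have type (e → t) with thark of type ((t → t) → (t → e)), kiv must be the function: kiv : (((t → t) → (t → e)) → (e → t)).

(((t → t) → (t → e)) → (e → t))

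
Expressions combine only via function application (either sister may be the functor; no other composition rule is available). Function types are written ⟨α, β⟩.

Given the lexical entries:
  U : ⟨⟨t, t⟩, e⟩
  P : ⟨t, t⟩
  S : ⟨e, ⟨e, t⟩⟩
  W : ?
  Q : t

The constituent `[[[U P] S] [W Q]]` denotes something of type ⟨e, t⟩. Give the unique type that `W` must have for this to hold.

For [[[U P] S] [W Q]] to have type ⟨e, t⟩ with [[U P] S] of type ⟨e, t⟩, [W Q] must be the function: [W Q] : ⟨⟨e, t⟩, ⟨e, t⟩⟩.
For [W Q] to have type ⟨⟨e, t⟩, ⟨e, t⟩⟩ with Q of type t, W must be the function: W : ⟨t, ⟨⟨e, t⟩, ⟨e, t⟩⟩⟩.

⟨t, ⟨⟨e, t⟩, ⟨e, t⟩⟩⟩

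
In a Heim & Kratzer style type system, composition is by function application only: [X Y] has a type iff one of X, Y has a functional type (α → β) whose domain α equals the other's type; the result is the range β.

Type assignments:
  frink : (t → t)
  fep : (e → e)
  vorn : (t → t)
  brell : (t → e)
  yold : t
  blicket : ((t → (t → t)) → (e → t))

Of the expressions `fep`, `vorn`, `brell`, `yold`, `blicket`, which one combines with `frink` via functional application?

fep : (e → e) — does not combine with frink.
vorn : (t → t) — does not combine with frink.
brell : (t → e) — does not combine with frink.
yold — combines: frink : (t → t) takes yold : t as argument, giving t.
blicket : ((t → (t → t)) → (e → t)) — does not combine with frink.

yold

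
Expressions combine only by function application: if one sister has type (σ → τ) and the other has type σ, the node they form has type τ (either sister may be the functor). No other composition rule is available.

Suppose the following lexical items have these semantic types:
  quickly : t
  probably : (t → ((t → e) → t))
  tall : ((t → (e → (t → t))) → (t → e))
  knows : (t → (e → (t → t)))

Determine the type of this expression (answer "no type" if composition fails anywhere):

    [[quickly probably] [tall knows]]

[quickly probably]: probably is (t → ((t → e) → t)), quickly is t; result ((t → e) → t).
[tall knows]: tall is ((t → (e → (t → t))) → (t → e)), knows is (t → (e → (t → t))); result (t → e).
[[quickly probably] [tall knows]]: [quickly probably] is ((t → e) → t), [tall knows] is (t → e); result t.

t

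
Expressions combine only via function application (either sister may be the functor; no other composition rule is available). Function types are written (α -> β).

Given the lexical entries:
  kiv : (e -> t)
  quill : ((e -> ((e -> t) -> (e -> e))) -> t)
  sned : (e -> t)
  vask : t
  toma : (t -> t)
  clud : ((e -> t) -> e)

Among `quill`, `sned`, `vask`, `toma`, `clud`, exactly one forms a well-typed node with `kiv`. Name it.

clud

quill : ((e -> ((e -> t) -> (e -> e))) -> t) — no; kiv wants e, and quill wants (e -> ((e -> t) -> (e -> e))).
sned : (e -> t) — no; kiv wants e, and sned wants e.
vask : t — no; kiv wants e, and vask wants nothing (atomic).
toma : (t -> t) — no; kiv wants e, and toma wants t.
clud — combines: clud : ((e -> t) -> e) takes kiv : (e -> t) as argument, giving e.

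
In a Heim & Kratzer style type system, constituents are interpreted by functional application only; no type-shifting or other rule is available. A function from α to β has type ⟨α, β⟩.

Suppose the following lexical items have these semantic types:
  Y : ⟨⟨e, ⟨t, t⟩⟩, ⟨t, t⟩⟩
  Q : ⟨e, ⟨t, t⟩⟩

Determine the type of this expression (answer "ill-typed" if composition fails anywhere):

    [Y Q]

⟨t, t⟩

[Y Q]: functor Y : ⟨⟨e, ⟨t, t⟩⟩, ⟨t, t⟩⟩, argument Q : ⟨e, ⟨t, t⟩⟩; result ⟨t, t⟩.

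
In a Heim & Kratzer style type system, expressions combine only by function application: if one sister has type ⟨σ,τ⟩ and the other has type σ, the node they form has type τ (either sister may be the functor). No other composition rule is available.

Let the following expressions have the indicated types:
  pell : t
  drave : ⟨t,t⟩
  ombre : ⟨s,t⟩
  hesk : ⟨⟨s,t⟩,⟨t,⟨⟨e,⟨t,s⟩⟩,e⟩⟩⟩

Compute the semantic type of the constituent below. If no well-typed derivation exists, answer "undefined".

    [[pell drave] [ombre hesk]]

[pell drave]: ⟨t,t⟩ applied to t yields t.
[ombre hesk]: ⟨⟨s,t⟩,⟨t,⟨⟨e,⟨t,s⟩⟩,e⟩⟩⟩ applied to ⟨s,t⟩ yields ⟨t,⟨⟨e,⟨t,s⟩⟩,e⟩⟩.
[[pell drave] [ombre hesk]]: ⟨t,⟨⟨e,⟨t,s⟩⟩,e⟩⟩ applied to t yields ⟨⟨e,⟨t,s⟩⟩,e⟩.

⟨⟨e,⟨t,s⟩⟩,e⟩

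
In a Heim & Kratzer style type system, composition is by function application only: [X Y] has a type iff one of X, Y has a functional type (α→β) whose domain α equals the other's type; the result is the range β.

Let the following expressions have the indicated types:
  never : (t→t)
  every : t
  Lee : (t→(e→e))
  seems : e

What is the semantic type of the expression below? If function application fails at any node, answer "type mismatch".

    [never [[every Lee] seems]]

type mismatch

[every Lee] — Lee of type (t→(e→e)) combines with every of type t: type (e→e).
[[every Lee] seems] — [every Lee] of type (e→e) combines with seems of type e: type e.
At [never [[every Lee] seems]]: neither (t→t) nor e can take the other as argument; the node is ill-typed.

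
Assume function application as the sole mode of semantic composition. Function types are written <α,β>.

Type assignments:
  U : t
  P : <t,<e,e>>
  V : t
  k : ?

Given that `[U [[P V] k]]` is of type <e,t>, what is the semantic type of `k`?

<<e,e>,<t,<e,t>>>

[U [[P V] k]] is required to be <e,t>. U : t cannot yield <e,t> as functor, so [[P V] k] : <t,<e,t>>.
[[P V] k] is required to be <t,<e,t>>. [P V] : <e,e> cannot yield <t,<e,t>> as functor, so k : <<e,e>,<t,<e,t>>>.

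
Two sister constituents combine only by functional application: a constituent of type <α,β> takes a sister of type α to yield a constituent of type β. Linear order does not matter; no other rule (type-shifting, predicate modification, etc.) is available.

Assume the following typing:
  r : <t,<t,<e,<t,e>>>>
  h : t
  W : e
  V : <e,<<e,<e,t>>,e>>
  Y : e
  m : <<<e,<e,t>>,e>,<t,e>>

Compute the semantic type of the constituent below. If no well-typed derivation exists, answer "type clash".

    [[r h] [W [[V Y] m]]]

At [r h], r : <t,<t,<e,<t,e>>>> takes h : t, giving <t,<e,<t,e>>>.
At [V Y], V : <e,<<e,<e,t>>,e>> takes Y : e, giving <<e,<e,t>>,e>.
At [[V Y] m], m : <<<e,<e,t>>,e>,<t,e>> takes [V Y] : <<e,<e,t>>,e>, giving <t,e>.
[W [[V Y] m]]: e and <t,e> cannot combine by function application — type clash.

type clash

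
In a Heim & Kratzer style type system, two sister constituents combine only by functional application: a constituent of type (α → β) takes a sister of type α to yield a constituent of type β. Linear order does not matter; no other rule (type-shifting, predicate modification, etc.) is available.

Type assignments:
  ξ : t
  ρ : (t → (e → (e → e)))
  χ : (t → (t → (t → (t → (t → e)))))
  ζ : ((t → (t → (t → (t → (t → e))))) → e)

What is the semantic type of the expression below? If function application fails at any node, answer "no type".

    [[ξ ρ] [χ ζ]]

[ξ ρ]: (t → (e → (e → e))) applied to t yields (e → (e → e)).
[χ ζ]: ((t → (t → (t → (t → (t → e))))) → e) applied to (t → (t → (t → (t → (t → e))))) yields e.
[[ξ ρ] [χ ζ]]: (e → (e → e)) applied to e yields (e → e).

(e → e)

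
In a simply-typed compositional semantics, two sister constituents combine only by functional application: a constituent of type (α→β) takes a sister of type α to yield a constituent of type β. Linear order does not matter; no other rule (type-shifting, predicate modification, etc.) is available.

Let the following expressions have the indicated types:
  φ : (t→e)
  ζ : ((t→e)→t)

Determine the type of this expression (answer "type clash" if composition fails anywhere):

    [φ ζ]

[φ ζ]: ((t→e)→t) applied to (t→e) yields t.

t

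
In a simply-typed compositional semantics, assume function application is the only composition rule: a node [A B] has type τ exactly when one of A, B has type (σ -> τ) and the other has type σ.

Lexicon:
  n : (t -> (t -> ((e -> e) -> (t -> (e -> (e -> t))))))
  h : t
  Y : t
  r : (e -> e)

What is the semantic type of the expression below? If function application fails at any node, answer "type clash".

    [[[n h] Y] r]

[n h]: functor n : (t -> (t -> ((e -> e) -> (t -> (e -> (e -> t)))))), argument h : t; result (t -> ((e -> e) -> (t -> (e -> (e -> t))))).
[[n h] Y]: functor [n h] : (t -> ((e -> e) -> (t -> (e -> (e -> t))))), argument Y : t; result ((e -> e) -> (t -> (e -> (e -> t)))).
[[[n h] Y] r]: functor [[n h] Y] : ((e -> e) -> (t -> (e -> (e -> t)))), argument r : (e -> e); result (t -> (e -> (e -> t))).

(t -> (e -> (e -> t)))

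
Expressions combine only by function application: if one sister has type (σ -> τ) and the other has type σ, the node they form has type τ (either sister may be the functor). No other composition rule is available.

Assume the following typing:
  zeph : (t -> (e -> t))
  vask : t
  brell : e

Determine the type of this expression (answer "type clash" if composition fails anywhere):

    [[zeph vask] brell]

t

[zeph vask]: functor zeph : (t -> (e -> t)), argument vask : t; result (e -> t).
[[zeph vask] brell]: functor [zeph vask] : (e -> t), argument brell : e; result t.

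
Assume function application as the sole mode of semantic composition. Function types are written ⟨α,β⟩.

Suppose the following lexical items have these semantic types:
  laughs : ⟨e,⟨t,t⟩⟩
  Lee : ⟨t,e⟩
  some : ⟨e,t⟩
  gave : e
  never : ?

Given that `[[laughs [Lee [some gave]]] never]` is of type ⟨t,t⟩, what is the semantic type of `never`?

⟨⟨t,t⟩,⟨t,t⟩⟩

[[laughs [Lee [some gave]]] never] is required to be ⟨t,t⟩. [laughs [Lee [some gave]]] : ⟨t,t⟩ cannot yield ⟨t,t⟩ as functor, so never : ⟨⟨t,t⟩,⟨t,t⟩⟩.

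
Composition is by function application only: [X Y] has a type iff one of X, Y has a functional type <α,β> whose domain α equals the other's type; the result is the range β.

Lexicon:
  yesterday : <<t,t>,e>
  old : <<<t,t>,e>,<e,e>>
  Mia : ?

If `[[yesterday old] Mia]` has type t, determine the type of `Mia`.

<<e,e>,t>

At [[yesterday old] Mia] (required: t): [yesterday old] is <e,e>, which is not a function with range t; hence Mia is the functor — type <<e,e>,t>.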